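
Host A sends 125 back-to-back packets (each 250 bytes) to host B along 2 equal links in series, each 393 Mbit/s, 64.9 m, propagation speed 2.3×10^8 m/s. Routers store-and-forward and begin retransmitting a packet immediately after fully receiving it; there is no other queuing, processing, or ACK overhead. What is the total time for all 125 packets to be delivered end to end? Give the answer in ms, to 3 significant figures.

0.642 ms

Per-hop transmission t_tx = L/R = 2000/393000000 = 0.00508906 ms.
Per-hop propagation t_prop = 64.9/2.3e+08 = 0.000282174 ms.
Pipeline fill: first packet needs 2·t_tx to clear all hops; remaining 124 packets each add one t_tx.
Total = (2+125-1)·t_tx + 2·t_prop = 126·0.00508906 + 2·0.000282174 = 0.642 ms.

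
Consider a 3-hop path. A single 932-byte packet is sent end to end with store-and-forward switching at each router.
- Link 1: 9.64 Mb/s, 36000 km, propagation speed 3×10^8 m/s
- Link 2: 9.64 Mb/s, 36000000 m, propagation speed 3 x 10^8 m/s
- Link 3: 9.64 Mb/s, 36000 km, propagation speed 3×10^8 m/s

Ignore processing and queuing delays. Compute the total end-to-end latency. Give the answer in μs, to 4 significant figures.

L = 932 × 8 = 7456 bits.
Transmission delay per hop = L/R = 7456/9640000 = 773.444 μs; 3 hops → 2320.33 μs.
Propagation delays (d/s per hop): 120000, 120000, 120000 μs; sum = 360000 μs.
End-to-end = 362300 μs.

362300 μs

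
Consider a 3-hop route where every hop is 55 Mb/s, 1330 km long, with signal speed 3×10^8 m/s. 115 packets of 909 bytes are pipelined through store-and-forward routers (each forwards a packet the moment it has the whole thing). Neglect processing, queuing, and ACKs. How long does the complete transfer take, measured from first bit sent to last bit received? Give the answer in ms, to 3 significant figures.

Per-hop transmission t_tx = L/R = 7272/55000000 = 0.132218 ms.
Per-hop propagation t_prop = 1330000/300000000 = 4.43333 ms.
Pipeline fill: first packet needs 3·t_tx to clear all hops; remaining 114 packets each add one t_tx.
Total = (3+115-1)·t_tx + 3·t_prop = 117·0.132218 + 3·4.43333 = 28.8 ms.

28.8 ms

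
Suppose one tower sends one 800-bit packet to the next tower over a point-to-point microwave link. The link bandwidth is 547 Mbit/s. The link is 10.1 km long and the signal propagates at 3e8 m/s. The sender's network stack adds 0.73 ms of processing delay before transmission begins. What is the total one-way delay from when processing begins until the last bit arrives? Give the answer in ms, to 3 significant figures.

Transmission delay = L/R = 800 / 547000000 = 0.00146252 ms.
Propagation delay = d/s = 10100 m / 300000000 m/s = 0.0336667 ms.
Plus processing delay 0.73 ms = 0.73 ms.
Total = 0.765 ms.

0.765 ms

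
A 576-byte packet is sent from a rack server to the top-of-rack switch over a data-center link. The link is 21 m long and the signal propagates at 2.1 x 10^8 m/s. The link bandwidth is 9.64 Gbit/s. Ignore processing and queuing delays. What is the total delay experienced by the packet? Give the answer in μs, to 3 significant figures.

0.578 μs

L = 576 × 8 = 4608 bits.
Transmission delay = L/R = 4608 / 9640000000 = 0.478008 μs.
Propagation delay = d/s = 21 m / 210000000 m/s = 0.1 μs.
Total = 0.578 μs.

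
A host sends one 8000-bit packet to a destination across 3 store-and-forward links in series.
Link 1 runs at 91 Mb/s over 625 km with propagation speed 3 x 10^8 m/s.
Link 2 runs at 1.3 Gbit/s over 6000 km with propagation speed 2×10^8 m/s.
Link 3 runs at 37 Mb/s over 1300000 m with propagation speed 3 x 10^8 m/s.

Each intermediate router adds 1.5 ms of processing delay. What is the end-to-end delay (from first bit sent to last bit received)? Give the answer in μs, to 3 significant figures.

Transmission delays (L/R per hop): 87.9121, 6.15385, 216.216 μs; sum = 310.282 μs.
Propagation delays (d/s per hop): 2083.33, 30000, 4333.33 μs; sum = 36416.7 μs.
Processing at 2 router(s): 2 × 1.5 ms = 3000 μs.
End-to-end = 39700 μs.

39700 μs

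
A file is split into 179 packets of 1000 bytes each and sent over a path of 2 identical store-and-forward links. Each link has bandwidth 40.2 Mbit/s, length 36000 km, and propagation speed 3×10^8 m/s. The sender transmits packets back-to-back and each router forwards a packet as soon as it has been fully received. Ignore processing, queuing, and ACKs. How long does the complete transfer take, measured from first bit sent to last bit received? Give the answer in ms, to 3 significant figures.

276 ms

Per-hop transmission t_tx = L/R = 8000/40200000 = 0.199005 ms.
Per-hop propagation t_prop = 36000000/300000000 = 120 ms.
Pipeline fill: first packet needs 2·t_tx to clear all hops; remaining 178 packets each add one t_tx.
Total = (2+179-1)·t_tx + 2·t_prop = 180·0.199005 + 2·120 = 276 ms.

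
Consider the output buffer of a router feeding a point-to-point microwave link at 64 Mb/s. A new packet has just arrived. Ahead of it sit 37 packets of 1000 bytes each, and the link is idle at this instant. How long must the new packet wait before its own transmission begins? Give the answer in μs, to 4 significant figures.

Each queued packet: L/R = 8000/64000000 = 125 μs.
37 queued → 4625 μs.
Queuing delay = 4625 μs.

4625 μs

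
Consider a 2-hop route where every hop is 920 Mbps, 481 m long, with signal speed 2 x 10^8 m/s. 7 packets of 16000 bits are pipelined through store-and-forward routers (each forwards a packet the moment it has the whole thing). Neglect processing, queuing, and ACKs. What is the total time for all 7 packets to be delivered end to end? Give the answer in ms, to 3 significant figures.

0.144 ms

Per-hop transmission t_tx = L/R = 16000/920000000 = 0.0173913 ms.
Per-hop propagation t_prop = 481/200000000 = 0.002405 ms.
Pipeline fill: first packet needs 2·t_tx to clear all hops; remaining 6 packets each add one t_tx.
Total = (2+7-1)·t_tx + 2·t_prop = 8·0.0173913 + 2·0.002405 = 0.144 ms.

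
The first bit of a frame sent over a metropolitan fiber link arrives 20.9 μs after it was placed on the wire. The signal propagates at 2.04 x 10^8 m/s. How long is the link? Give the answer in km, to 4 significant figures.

d = s × t_prop = 204000000 × 2.09e-05 = 4.264 km.

4.264 km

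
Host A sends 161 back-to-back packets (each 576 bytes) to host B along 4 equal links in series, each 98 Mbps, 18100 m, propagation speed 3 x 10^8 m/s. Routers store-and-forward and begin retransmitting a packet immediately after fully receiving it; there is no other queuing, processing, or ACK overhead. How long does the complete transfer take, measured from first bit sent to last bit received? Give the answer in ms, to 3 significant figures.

Per-hop transmission t_tx = L/R = 4608/98000000 = 0.0470204 ms.
Per-hop propagation t_prop = 18100/300000000 = 0.0603333 ms.
Pipeline fill: first packet needs 4·t_tx to clear all hops; remaining 160 packets each add one t_tx.
Total = (4+161-1)·t_tx + 4·t_prop = 164·0.0470204 + 4·0.0603333 = 7.95 ms.

7.95 ms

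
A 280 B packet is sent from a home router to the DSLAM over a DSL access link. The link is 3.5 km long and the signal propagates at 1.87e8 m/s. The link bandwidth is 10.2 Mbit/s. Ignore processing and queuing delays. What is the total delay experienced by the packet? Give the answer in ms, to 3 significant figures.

0.238 ms

L = 280 × 8 = 2240 bits.
Transmission delay = L/R = 2240 / 10200000 = 0.219608 ms.
Propagation delay = d/s = 3500 m / 187000000 m/s = 0.0187166 ms.
Total = 0.238 ms.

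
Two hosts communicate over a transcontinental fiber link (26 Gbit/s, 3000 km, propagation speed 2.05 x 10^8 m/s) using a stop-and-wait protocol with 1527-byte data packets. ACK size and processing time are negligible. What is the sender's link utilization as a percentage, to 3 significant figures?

t_tx = L/R = 12216/26000000000 = 4.69846e-07 s.
t_prop = 3000000/2.05e+08 = 0.0146341 s; RTT = 0.0292683 s.
Cycle = t_tx + RTT = 0.0292688 s.
Utilization = t_tx / cycle = 4.69846e-07/0.0292688 = 0.00161 %.

0.00161 %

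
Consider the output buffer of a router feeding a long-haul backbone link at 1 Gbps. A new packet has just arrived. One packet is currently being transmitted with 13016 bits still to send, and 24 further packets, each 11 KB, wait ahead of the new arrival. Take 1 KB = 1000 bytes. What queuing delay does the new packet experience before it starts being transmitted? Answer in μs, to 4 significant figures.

Each queued packet: L/R = 88000/1000000000 = 88 μs.
24 queued → 2112 μs.
Plus remaining 13016 bits of current packet: 13.016 μs.
Queuing delay = 2125 μs.

2125 μs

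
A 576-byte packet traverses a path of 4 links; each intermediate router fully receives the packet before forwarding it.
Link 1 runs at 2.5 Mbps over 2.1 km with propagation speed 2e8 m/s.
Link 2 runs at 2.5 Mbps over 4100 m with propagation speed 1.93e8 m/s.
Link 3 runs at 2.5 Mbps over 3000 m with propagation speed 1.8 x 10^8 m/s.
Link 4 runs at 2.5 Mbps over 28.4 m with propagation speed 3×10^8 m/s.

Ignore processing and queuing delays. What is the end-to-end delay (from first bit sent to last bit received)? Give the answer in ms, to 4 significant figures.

7.421 ms

L = 576 × 8 = 4608 bits.
Transmission delay per hop = L/R = 4608/2500000 = 1.8432 ms; 4 hops → 7.3728 ms.
Propagation delays (d/s per hop): 0.0105, 0.0212435, 0.0166667, 9.46667e-05 ms; sum = 0.0485049 ms.
End-to-end = 7.421 ms.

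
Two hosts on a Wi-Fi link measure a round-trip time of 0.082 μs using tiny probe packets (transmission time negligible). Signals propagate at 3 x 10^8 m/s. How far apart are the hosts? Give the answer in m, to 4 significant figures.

12.30 m

One-way propagation = RTT/2 = 0.041 μs.
d = s × t = 300000000 × 4.1e-08 = 12.30 m.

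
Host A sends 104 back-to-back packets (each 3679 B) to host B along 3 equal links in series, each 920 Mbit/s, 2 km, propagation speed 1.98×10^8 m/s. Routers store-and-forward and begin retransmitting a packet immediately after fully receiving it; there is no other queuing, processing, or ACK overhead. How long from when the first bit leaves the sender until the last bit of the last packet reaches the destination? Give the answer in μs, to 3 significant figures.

Per-hop transmission t_tx = L/R = 29432/920000000 = 31.9913 μs.
Per-hop propagation t_prop = 2000/198000000 = 10.101 μs.
Pipeline fill: first packet needs 3·t_tx to clear all hops; remaining 103 packets each add one t_tx.
Total = (3+104-1)·t_tx + 3·t_prop = 106·31.9913 + 3·10.101 = 3420 μs.

3420 μs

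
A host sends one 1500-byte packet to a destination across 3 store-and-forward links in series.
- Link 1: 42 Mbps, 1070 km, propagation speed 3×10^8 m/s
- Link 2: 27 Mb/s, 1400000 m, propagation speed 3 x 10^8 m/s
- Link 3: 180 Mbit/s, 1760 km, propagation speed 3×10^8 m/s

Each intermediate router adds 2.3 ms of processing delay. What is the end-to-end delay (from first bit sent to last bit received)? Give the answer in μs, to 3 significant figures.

19500 μs

L = 1500 × 8 = 12000 bits.
Transmission delays (L/R per hop): 285.714, 444.444, 66.6667 μs; sum = 796.825 μs.
Propagation delays (d/s per hop): 3566.67, 4666.67, 5866.67 μs; sum = 14100 μs.
Processing at 2 router(s): 2 × 2.3 ms = 4600 μs.
End-to-end = 19500 μs.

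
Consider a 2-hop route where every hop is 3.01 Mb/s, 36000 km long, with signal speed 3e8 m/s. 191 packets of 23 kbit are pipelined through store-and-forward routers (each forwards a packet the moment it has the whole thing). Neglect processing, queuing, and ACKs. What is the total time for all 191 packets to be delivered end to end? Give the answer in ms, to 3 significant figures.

1710 ms

Per-hop transmission t_tx = L/R = 23000/3010000 = 7.6412 ms.
Per-hop propagation t_prop = 36000000/300000000 = 120 ms.
Pipeline fill: first packet needs 2·t_tx to clear all hops; remaining 190 packets each add one t_tx.
Total = (2+191-1)·t_tx + 2·t_prop = 192·7.6412 + 2·120 = 1710 ms.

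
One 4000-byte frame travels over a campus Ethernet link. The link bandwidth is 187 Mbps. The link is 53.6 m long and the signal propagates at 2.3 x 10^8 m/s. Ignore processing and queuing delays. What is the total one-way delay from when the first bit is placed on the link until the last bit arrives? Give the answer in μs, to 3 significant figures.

171 μs

L = 4000 × 8 = 32000 bits.
Transmission delay = L/R = 32000 / 187000000 = 171.123 μs.
Propagation delay = d/s = 53.6 m / 2.3e+08 m/s = 0.233043 μs.
Total = 171 μs.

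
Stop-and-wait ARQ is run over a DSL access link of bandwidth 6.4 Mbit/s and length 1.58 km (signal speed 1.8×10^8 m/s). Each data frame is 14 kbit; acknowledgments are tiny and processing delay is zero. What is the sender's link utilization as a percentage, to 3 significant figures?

t_tx = L/R = 14000/6400000 = 0.0021875 s.
t_prop = 1580/180000000 = 8.77778e-06 s; RTT = 1.75556e-05 s.
Cycle = t_tx + RTT = 0.00220506 s.
Utilization = t_tx / cycle = 0.0021875/0.00220506 = 99.2 %.

99.2 %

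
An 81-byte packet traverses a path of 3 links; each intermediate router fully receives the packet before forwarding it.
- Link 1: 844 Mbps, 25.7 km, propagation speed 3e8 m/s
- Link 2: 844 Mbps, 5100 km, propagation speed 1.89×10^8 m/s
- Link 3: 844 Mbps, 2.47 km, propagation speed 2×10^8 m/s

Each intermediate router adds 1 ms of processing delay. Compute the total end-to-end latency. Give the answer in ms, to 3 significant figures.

29.1 ms

L = 81 × 8 = 648 bits.
Transmission delay per hop = L/R = 648/844000000 = 0.000767773 ms; 3 hops → 0.00230332 ms.
Propagation delays (d/s per hop): 0.0856667, 26.9841, 0.01235 ms; sum = 27.0821 ms.
Processing at 2 router(s): 2 × 1 ms = 2 ms.
End-to-end = 29.1 ms.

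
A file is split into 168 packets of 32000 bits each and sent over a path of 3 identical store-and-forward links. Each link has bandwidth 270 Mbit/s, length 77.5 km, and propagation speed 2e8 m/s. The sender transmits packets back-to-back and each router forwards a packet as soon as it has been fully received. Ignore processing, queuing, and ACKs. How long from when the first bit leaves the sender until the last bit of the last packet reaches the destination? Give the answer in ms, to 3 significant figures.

21.3 ms

Per-hop transmission t_tx = L/R = 32000/270000000 = 0.118519 ms.
Per-hop propagation t_prop = 77500/200000000 = 0.3875 ms.
Pipeline fill: first packet needs 3·t_tx to clear all hops; remaining 167 packets each add one t_tx.
Total = (3+168-1)·t_tx + 3·t_prop = 170·0.118519 + 3·0.3875 = 21.3 ms.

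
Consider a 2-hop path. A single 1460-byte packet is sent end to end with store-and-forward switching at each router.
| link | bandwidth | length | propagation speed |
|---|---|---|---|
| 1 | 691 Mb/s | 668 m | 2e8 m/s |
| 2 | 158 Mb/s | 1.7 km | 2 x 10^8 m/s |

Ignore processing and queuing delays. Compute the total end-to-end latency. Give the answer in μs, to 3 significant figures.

103 μs

L = 1460 × 8 = 11680 bits.
Transmission delays (L/R per hop): 16.903, 73.9241 μs; sum = 90.8271 μs.
Propagation delays (d/s per hop): 3.34, 8.5 μs; sum = 11.84 μs.
End-to-end = 103 μs.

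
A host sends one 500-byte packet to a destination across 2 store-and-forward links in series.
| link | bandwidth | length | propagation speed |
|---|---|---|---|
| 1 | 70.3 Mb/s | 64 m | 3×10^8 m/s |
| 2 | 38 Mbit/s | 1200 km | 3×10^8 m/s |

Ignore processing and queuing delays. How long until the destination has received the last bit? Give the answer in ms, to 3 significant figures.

4.16 ms

L = 500 × 8 = 4000 bits.
Transmission delays (L/R per hop): 0.056899, 0.105263 ms; sum = 0.162162 ms.
Propagation delays (d/s per hop): 0.000213333, 4 ms; sum = 4.00021 ms.
End-to-end = 4.16 ms.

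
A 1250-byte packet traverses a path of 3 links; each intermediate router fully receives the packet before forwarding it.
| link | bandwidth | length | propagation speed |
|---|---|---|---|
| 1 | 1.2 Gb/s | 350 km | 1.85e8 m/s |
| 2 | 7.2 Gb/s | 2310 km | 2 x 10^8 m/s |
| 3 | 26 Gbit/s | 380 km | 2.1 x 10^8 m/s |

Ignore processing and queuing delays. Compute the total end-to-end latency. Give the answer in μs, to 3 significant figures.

L = 1250 × 8 = 10000 bits.
Transmission delays (L/R per hop): 8.33333, 1.38889, 0.384615 μs; sum = 10.1068 μs.
Propagation delays (d/s per hop): 1891.89, 11550, 1809.52 μs; sum = 15251.4 μs.
End-to-end = 15300 μs.

15300 μs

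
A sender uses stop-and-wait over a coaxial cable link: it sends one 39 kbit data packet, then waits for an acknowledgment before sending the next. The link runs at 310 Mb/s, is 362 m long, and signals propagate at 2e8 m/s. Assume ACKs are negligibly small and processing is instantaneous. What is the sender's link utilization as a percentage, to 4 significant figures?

97.20 %

t_tx = L/R = 39000/310000000 = 0.000125806 s.
t_prop = 362/200000000 = 1.81e-06 s; RTT = 3.62e-06 s.
Cycle = t_tx + RTT = 0.000129426 s.
Utilization = t_tx / cycle = 0.000125806/0.000129426 = 97.20 %.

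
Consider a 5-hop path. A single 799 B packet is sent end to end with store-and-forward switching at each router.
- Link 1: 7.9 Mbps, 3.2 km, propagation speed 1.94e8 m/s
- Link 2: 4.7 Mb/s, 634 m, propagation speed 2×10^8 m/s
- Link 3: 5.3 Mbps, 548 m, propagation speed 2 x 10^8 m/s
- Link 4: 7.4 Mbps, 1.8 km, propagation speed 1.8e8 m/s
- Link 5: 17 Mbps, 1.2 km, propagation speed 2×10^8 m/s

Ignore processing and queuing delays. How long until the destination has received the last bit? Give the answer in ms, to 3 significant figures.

L = 799 × 8 = 6392 bits.
Transmission delays (L/R per hop): 0.809114, 1.36, 1.20604, 0.863784, 0.376 ms; sum = 4.61494 ms.
Propagation delays (d/s per hop): 0.0164948, 0.00317, 0.00274, 0.01, 0.006 ms; sum = 0.0384048 ms.
End-to-end = 4.65 ms.

4.65 ms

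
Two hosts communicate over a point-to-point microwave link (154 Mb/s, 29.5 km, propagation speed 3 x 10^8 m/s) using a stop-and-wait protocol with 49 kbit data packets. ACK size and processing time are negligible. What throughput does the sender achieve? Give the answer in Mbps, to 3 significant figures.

t_tx = L/R = 49000/154000000 = 0.000318182 s.
t_prop = 29500/300000000 = 9.83333e-05 s; RTT = 0.000196667 s.
Cycle = t_tx + RTT = 0.000514848 s.
Throughput = L / cycle = 49000 / 0.000514848 = 95.2 Mbps.

95.2 Mbps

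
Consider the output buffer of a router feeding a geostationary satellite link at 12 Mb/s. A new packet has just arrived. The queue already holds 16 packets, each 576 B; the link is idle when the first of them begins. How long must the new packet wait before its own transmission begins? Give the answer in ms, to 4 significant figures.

Each queued packet: L/R = 4608/12000000 = 0.384 ms.
16 queued → 6.144 ms.
Queuing delay = 6.144 ms.

6.144 ms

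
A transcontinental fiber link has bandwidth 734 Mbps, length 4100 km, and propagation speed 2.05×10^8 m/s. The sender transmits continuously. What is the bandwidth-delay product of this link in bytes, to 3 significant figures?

1840000 bytes

Propagation delay = 4100000 / 2.05e+08 = 0.02 s.
BDP = R × t_prop = 734000000 × 0.02 = 14680000 bits.
In bytes: 14680000/8 = 1840000 bytes.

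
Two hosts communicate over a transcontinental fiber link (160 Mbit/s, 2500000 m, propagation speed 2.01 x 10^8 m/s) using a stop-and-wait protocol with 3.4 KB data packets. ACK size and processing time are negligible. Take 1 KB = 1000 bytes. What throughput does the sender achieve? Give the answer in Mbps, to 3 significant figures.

1.09 Mbps

t_tx = L/R = 27200/160000000 = 0.00017 s.
t_prop = 2500000/2.01e+08 = 0.0124378 s; RTT = 0.0248756 s.
Cycle = t_tx + RTT = 0.0250456 s.
Throughput = L / cycle = 27200 / 0.0250456 = 1.09 Mbps.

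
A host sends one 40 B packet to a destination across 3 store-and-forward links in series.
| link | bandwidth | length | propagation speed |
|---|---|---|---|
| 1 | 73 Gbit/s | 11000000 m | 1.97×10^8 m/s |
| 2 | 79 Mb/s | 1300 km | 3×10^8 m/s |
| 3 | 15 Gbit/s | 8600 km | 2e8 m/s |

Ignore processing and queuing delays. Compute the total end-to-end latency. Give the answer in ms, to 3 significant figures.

L = 40 × 8 = 320 bits.
Transmission delays (L/R per hop): 4.38356e-06, 0.00405063, 2.13333e-05 ms; sum = 0.00407635 ms.
Propagation delays (d/s per hop): 55.8376, 4.33333, 43 ms; sum = 103.171 ms.
End-to-end = 103 ms.

103 ms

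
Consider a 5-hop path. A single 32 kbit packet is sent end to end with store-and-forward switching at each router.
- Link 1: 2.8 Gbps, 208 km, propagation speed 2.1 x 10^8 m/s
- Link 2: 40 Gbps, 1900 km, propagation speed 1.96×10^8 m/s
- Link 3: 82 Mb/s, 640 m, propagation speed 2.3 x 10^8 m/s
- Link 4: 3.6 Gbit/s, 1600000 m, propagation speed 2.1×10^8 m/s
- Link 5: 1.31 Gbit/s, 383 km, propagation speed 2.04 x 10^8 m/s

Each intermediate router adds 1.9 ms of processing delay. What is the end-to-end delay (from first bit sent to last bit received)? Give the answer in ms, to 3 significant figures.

L = 32000 bits.
Transmission delays (L/R per hop): 0.0114286, 0.0008, 0.390244, 0.00888889, 0.0244275 ms; sum = 0.435789 ms.
Propagation delays (d/s per hop): 0.990476, 9.69388, 0.00278261, 7.61905, 1.87745 ms; sum = 20.1836 ms.
Processing at 4 router(s): 4 × 1.9 ms = 7.6 ms.
End-to-end = 28.2 ms.

28.2 ms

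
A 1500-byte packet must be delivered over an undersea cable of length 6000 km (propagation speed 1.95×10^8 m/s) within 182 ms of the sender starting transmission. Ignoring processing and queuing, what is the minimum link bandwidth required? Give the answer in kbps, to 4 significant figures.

L = 12000 bits.
Propagation delay = 6000000 / 195000000 = 30.7692 ms.
Transmission budget = 182 − 30.7692 = 151.231 ms.
R ≥ L / t_tx = 12000 bits / 0.151231 s = 79.35 kbps.

79.35 kbps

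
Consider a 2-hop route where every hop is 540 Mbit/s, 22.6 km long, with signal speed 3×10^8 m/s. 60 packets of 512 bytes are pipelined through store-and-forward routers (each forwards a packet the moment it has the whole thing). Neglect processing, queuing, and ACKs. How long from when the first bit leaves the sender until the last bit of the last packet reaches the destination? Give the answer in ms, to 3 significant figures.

0.613 ms

Per-hop transmission t_tx = L/R = 4096/540000000 = 0.00758519 ms.
Per-hop propagation t_prop = 22600/300000000 = 0.0753333 ms.
Pipeline fill: first packet needs 2·t_tx to clear all hops; remaining 59 packets each add one t_tx.
Total = (2+60-1)·t_tx + 2·t_prop = 61·0.00758519 + 2·0.0753333 = 0.613 ms.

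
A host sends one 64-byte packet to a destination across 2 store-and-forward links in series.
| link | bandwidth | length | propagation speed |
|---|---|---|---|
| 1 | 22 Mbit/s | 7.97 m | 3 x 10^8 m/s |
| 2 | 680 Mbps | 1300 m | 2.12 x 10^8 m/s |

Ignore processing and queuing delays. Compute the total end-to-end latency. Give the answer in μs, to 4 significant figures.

L = 64 × 8 = 512 bits.
Transmission delays (L/R per hop): 23.2727, 0.752941 μs; sum = 24.0257 μs.
Propagation delays (d/s per hop): 0.0265667, 6.13208 μs; sum = 6.15864 μs.
End-to-end = 30.18 μs.

30.18 μs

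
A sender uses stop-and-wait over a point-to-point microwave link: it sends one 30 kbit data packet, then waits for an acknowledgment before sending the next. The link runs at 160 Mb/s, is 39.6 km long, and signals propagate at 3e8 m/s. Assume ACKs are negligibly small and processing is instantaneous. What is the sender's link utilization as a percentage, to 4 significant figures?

t_tx = L/R = 30000/160000000 = 0.0001875 s.
t_prop = 39600/300000000 = 0.000132 s; RTT = 0.000264 s.
Cycle = t_tx + RTT = 0.0004515 s.
Utilization = t_tx / cycle = 0.0001875/0.0004515 = 41.53 %.

41.53 %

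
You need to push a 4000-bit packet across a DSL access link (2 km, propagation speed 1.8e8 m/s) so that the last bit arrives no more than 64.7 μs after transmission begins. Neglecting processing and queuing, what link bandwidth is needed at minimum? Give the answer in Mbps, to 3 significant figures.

Propagation delay = 2000 / 180000000 = 11.1111 μs.
Transmission budget = 64.7 − 11.1111 = 53.5889 μs.
R ≥ L / t_tx = 4000 bits / 5.35889e-05 s = 74.6 Mbps.

74.6 Mbps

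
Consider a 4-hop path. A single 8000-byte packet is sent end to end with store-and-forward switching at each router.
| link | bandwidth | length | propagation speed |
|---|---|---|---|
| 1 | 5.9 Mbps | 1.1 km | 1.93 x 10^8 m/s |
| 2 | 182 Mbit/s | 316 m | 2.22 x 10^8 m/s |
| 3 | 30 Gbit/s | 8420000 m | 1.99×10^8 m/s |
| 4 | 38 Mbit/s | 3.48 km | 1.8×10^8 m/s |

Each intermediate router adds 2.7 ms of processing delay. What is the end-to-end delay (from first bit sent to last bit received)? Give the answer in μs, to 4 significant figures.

L = 8000 × 8 = 64000 bits.
Transmission delays (L/R per hop): 10847.5, 351.648, 2.13333, 1684.21 μs; sum = 12885.4 μs.
Propagation delays (d/s per hop): 5.69948, 1.42342, 42311.6, 19.3333 μs; sum = 42338 μs.
Processing at 3 router(s): 3 × 2.7 ms = 8100 μs.
End-to-end = 63320 μs.

63320 μs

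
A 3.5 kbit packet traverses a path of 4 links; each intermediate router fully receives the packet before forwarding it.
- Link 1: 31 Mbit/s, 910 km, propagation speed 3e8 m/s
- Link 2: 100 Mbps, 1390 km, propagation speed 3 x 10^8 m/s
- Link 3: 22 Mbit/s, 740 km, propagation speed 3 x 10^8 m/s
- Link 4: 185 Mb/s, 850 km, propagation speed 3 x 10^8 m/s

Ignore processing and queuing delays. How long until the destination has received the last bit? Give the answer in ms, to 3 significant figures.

13.3 ms

L = 3500 bits.
Transmission delays (L/R per hop): 0.112903, 0.035, 0.159091, 0.0189189 ms; sum = 0.325913 ms.
Propagation delays (d/s per hop): 3.03333, 4.63333, 2.46667, 2.83333 ms; sum = 12.9667 ms.
End-to-end = 13.3 ms.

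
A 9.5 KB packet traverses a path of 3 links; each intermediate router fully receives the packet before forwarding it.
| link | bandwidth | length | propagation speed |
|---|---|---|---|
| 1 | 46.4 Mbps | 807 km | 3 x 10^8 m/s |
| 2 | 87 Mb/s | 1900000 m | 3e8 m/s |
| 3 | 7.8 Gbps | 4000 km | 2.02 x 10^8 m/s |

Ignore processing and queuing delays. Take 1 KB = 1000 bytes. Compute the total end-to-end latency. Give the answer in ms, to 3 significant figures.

L = 76000 bits.
Transmission delays (L/R per hop): 1.63793, 0.873563, 0.00974359 ms; sum = 2.52124 ms.
Propagation delays (d/s per hop): 2.69, 6.33333, 19.802 ms; sum = 28.8253 ms.
End-to-end = 31.3 ms.

31.3 ms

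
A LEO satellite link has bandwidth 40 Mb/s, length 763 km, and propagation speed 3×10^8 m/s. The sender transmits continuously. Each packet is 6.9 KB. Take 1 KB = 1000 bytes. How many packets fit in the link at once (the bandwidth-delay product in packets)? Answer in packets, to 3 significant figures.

Propagation delay = 763000 / 300000000 = 0.00254333 s.
BDP = R × t_prop = 40000000 × 0.00254333 = 101733 bits.
In packets of 55200 bits: 1.84 packets.

1.84 packets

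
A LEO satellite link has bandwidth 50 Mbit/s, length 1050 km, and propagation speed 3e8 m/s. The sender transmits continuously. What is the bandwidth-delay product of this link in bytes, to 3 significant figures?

Propagation delay = 1050000 / 300000000 = 0.0035 s.
BDP = R × t_prop = 50000000 × 0.0035 = 175000 bits.
In bytes: 175000/8 = 21900 bytes.

21900 bytes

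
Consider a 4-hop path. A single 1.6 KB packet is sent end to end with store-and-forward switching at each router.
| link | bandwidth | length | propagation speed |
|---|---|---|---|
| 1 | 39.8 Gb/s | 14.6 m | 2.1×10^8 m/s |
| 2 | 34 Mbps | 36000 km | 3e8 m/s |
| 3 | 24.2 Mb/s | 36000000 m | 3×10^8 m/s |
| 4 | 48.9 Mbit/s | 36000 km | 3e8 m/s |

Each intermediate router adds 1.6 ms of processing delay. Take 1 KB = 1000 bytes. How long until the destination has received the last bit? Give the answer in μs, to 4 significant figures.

366000 μs

L = 12800 bits.
Transmission delays (L/R per hop): 0.321608, 376.471, 528.926, 261.759 μs; sum = 1167.48 μs.
Propagation delays (d/s per hop): 0.0695238, 120000, 120000, 120000 μs; sum = 360000 μs.
Processing at 3 router(s): 3 × 1.6 ms = 4800 μs.
End-to-end = 366000 μs.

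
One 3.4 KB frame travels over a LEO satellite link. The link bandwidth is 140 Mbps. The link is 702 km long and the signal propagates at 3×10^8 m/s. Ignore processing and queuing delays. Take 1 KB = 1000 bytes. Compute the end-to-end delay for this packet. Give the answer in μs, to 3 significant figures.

L = 27200 bits.
Transmission delay = L/R = 27200 / 140000000 = 194.286 μs.
Propagation delay = d/s = 702000 m / 300000000 m/s = 2340 μs.
Total = 2530 μs.

2530 μs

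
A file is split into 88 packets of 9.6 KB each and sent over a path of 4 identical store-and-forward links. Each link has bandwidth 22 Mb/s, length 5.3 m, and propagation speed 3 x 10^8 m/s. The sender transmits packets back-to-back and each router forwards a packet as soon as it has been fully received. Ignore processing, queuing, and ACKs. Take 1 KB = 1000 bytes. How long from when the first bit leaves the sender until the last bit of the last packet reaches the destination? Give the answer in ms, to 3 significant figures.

318 ms

Per-hop transmission t_tx = L/R = 76800/22000000 = 3.49091 ms.
Per-hop propagation t_prop = 5.3/300000000 = 1.76667e-05 ms.
Pipeline fill: first packet needs 4·t_tx to clear all hops; remaining 87 packets each add one t_tx.
Total = (4+88-1)·t_tx + 4·t_prop = 91·3.49091 + 4·1.76667e-05 = 318 ms.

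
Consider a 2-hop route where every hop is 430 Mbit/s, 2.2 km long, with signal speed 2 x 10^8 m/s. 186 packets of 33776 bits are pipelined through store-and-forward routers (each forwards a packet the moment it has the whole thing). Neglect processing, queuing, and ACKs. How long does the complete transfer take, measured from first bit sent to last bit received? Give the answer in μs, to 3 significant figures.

Per-hop transmission t_tx = L/R = 33776/430000000 = 78.5488 μs.
Per-hop propagation t_prop = 2200/200000000 = 11 μs.
Pipeline fill: first packet needs 2·t_tx to clear all hops; remaining 185 packets each add one t_tx.
Total = (2+186-1)·t_tx + 2·t_prop = 187·78.5488 + 2·11 = 14700 μs.

14700 μs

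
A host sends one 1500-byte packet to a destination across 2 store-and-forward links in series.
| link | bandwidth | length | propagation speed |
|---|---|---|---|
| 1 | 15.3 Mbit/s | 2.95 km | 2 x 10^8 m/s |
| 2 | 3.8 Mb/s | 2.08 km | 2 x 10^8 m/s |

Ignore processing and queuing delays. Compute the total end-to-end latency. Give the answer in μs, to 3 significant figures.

3970 μs

L = 1500 × 8 = 12000 bits.
Transmission delays (L/R per hop): 784.314, 3157.89 μs; sum = 3942.21 μs.
Propagation delays (d/s per hop): 14.75, 10.4 μs; sum = 25.15 μs.
End-to-end = 3970 μs.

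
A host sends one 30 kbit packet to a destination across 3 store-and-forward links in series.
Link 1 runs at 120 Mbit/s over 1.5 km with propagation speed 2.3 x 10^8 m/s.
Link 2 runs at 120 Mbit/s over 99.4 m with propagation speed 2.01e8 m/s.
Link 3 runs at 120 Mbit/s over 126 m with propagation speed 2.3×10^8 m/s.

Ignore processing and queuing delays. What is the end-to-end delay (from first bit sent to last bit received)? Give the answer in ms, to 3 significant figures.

0.758 ms

L = 30000 bits.
Transmission delay per hop = L/R = 30000/120000000 = 0.25 ms; 3 hops → 0.75 ms.
Propagation delays (d/s per hop): 0.00652174, 0.000494527, 0.000547826 ms; sum = 0.00756409 ms.
End-to-end = 0.758 ms.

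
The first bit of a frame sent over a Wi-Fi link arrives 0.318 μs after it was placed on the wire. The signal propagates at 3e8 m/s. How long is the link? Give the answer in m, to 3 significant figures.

95.4 m

d = s × t_prop = 300000000 × 3.18e-07 = 95.4 m.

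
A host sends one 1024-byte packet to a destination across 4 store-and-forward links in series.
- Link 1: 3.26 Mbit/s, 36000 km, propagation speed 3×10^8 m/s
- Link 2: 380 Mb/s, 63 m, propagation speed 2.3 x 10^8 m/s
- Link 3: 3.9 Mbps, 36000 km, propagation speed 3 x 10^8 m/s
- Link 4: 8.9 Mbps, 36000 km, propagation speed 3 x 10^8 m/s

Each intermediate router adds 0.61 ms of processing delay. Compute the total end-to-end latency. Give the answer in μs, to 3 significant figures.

L = 1024 × 8 = 8192 bits.
Transmission delays (L/R per hop): 2512.88, 21.5579, 2100.51, 920.449 μs; sum = 5555.4 μs.
Propagation delays (d/s per hop): 120000, 0.273913, 120000, 120000 μs; sum = 360000 μs.
Processing at 3 router(s): 3 × 0.61 ms = 1830 μs.
End-to-end = 367000 μs.

367000 μs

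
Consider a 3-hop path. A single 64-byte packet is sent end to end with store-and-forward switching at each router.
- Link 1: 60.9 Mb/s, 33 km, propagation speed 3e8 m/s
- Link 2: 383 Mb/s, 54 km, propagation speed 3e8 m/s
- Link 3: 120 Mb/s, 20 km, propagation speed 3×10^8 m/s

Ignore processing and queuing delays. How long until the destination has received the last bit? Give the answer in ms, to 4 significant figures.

0.3707 ms

L = 64 × 8 = 512 bits.
Transmission delays (L/R per hop): 0.00840722, 0.00133681, 0.00426667 ms; sum = 0.0140107 ms.
Propagation delays (d/s per hop): 0.11, 0.18, 0.0666667 ms; sum = 0.356667 ms.
End-to-end = 0.3707 ms.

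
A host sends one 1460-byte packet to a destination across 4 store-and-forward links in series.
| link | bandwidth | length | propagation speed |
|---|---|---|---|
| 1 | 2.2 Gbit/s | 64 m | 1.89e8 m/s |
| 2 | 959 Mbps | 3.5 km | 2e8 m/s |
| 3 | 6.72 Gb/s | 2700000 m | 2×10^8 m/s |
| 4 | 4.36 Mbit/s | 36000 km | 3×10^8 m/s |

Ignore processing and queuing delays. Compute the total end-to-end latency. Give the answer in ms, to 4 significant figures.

136.2 ms

L = 1460 × 8 = 11680 bits.
Transmission delays (L/R per hop): 0.00530909, 0.0121794, 0.0017381, 2.6789 ms; sum = 2.69813 ms.
Propagation delays (d/s per hop): 0.000338624, 0.0175, 13.5, 120 ms; sum = 133.518 ms.
End-to-end = 136.2 ms.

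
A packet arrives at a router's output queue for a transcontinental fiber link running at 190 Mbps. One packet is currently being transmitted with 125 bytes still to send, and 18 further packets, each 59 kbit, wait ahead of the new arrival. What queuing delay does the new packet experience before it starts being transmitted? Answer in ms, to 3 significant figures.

5.59 ms

Each queued packet: L/R = 59000/190000000 = 0.310526 ms.
18 queued → 5.58947 ms.
Plus remaining 1000 bits of current packet: 0.00526316 ms.
Queuing delay = 5.59 ms.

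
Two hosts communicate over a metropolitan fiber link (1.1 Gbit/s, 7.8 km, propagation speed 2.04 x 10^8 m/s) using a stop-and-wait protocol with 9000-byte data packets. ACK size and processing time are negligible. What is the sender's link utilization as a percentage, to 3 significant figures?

46.1 %

t_tx = L/R = 72000/1100000000 = 6.54545e-05 s.
t_prop = 7800/204000000 = 3.82353e-05 s; RTT = 7.64706e-05 s.
Cycle = t_tx + RTT = 0.000141925 s.
Utilization = t_tx / cycle = 6.54545e-05/0.000141925 = 46.1 %.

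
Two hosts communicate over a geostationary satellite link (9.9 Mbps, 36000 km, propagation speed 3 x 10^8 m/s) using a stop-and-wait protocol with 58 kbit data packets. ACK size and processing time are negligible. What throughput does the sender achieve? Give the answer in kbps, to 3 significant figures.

236 kbps

t_tx = L/R = 58000/9900000 = 0.00585859 s.
t_prop = 36000000/300000000 = 0.12 s; RTT = 0.24 s.
Cycle = t_tx + RTT = 0.245859 s.
Throughput = L / cycle = 58000 / 0.245859 = 236 kbps.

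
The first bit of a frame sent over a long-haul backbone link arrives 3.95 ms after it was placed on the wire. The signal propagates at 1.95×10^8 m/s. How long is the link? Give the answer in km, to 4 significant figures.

770.3 km

d = s × t_prop = 195000000 × 0.00395 = 770.3 km.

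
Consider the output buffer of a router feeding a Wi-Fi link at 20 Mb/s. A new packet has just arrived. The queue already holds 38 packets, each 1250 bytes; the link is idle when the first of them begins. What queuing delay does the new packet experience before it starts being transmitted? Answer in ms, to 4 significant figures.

Each queued packet: L/R = 10000/20000000 = 0.5 ms.
38 queued → 19 ms.
Queuing delay = 19.00 ms.

19.00 ms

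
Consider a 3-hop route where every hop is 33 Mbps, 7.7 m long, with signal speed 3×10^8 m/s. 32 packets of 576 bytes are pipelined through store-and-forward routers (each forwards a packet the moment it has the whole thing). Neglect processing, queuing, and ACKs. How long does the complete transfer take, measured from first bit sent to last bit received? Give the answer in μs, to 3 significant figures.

Per-hop transmission t_tx = L/R = 4608/33000000 = 139.636 μs.
Per-hop propagation t_prop = 7.7/300000000 = 0.0256667 μs.
Pipeline fill: first packet needs 3·t_tx to clear all hops; remaining 31 packets each add one t_tx.
Total = (3+32-1)·t_tx + 3·t_prop = 34·139.636 + 3·0.0256667 = 4750 μs.

4750 μs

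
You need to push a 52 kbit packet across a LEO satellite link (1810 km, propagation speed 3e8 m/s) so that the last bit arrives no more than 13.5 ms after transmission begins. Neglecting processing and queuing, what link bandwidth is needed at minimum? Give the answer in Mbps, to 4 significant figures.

6.964 Mbps

Propagation delay = 1810000 / 300000000 = 6.03333 ms.
Transmission budget = 13.5 − 6.03333 = 7.46667 ms.
R ≥ L / t_tx = 52000 bits / 0.00746667 s = 6.964 Mbps.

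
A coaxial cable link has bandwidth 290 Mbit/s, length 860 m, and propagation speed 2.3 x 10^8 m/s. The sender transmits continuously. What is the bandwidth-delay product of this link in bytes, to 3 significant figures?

Propagation delay = 860 / 2.3e+08 = 3.73913e-06 s.
BDP = R × t_prop = 290000000 × 3.73913e-06 = 1084.35 bits.
In bytes: 1084.35/8 = 136 bytes.

136 bytes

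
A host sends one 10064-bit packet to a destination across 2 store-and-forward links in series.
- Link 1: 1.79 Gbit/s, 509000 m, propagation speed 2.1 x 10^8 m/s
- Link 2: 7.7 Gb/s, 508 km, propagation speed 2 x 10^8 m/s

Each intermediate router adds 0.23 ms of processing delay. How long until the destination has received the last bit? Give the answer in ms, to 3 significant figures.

Transmission delays (L/R per hop): 0.00562235, 0.00130701 ms; sum = 0.00692936 ms.
Propagation delays (d/s per hop): 2.42381, 2.54 ms; sum = 4.96381 ms.
Processing at 1 router(s): 1 × 0.23 ms = 0.23 ms.
End-to-end = 5.20 ms.

5.20 ms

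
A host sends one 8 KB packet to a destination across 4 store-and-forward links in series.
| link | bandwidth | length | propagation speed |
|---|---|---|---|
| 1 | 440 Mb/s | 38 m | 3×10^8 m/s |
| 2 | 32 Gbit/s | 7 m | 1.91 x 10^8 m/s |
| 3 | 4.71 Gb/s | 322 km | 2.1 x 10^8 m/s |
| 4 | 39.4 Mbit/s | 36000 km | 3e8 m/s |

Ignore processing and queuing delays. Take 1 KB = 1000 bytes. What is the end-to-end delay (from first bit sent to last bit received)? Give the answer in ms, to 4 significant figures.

123.3 ms

L = 64000 bits.
Transmission delays (L/R per hop): 0.145455, 0.002, 0.0135881, 1.62437 ms; sum = 1.78541 ms.
Propagation delays (d/s per hop): 0.000126667, 3.66492e-05, 1.53333, 120 ms; sum = 121.533 ms.
End-to-end = 123.3 ms.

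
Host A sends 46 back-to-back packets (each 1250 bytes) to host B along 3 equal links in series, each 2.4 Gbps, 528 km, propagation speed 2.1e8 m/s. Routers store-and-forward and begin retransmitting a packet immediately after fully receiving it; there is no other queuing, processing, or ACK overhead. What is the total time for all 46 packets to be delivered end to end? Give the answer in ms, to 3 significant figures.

7.74 ms

Per-hop transmission t_tx = L/R = 10000/2400000000 = 0.00416667 ms.
Per-hop propagation t_prop = 528000/210000000 = 2.51429 ms.
Pipeline fill: first packet needs 3·t_tx to clear all hops; remaining 45 packets each add one t_tx.
Total = (3+46-1)·t_tx + 3·t_prop = 48·0.00416667 + 3·2.51429 = 7.74 ms.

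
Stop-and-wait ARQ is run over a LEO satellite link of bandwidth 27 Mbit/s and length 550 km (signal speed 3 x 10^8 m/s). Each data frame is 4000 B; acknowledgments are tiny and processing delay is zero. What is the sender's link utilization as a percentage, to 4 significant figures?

24.43 %

t_tx = L/R = 32000/27000000 = 0.00118519 s.
t_prop = 550000/300000000 = 0.00183333 s; RTT = 0.00366667 s.
Cycle = t_tx + RTT = 0.00485185 s.
Utilization = t_tx / cycle = 0.00118519/0.00485185 = 24.43 %.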